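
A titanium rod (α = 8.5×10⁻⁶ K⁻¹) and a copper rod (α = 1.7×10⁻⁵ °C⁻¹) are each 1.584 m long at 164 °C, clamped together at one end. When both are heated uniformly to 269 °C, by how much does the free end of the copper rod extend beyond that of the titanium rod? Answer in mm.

1.41 mm

ΔT = 105 K
titanium: ΔL = 8.5×10⁻⁶ × 1.584 m × 105 = 1.4137×10⁻³ m = 1.4137 mm
copper: ΔL = 1.7×10⁻⁵ × 1.584 m × 105 = 2.8274×10⁻³ m = 2.8274 mm
difference = 2.8274 − 1.4137 = 1.4137 mm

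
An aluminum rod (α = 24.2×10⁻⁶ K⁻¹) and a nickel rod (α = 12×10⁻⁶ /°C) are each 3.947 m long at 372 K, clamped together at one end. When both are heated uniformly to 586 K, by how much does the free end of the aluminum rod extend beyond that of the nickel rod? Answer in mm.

ΔT = 214 K
aluminum: ΔL = 24.2×10⁻⁶ × 3.947 m × 214 = 2.0441×10⁻² m = 20.441 mm
nickel: ΔL = 12×10⁻⁶ × 3.947 m × 214 = 1.0136×10⁻² m = 10.136 mm
difference = 20.441 − 10.136 = 10.305 mm

10.3 mm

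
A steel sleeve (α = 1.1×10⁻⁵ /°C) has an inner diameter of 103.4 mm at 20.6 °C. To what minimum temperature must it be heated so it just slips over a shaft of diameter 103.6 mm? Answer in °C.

Required Δd = 103.6 − 103.4 = 0.2 mm
Δd = αd₀ΔT ⇒ ΔT = Δd/(αd₀) = 0.2 / (1.1×10⁻⁵ × 103.4) = 175.84 K
T_min = 20.6 + 175.84 = 196.44 °C

T = 196 °C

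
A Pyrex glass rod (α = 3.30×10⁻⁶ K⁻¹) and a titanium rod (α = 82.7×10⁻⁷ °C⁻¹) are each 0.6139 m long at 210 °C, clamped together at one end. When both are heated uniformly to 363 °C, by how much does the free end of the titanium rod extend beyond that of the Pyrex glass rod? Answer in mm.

0.467 mm

ΔT = 153 K
Pyrex glass: ΔL = 3.30×10⁻⁶ × 0.6139 m × 153 = 3.0996×10⁻⁴ m = 0.30996 mm
titanium: ΔL = 82.7×10⁻⁷ × 0.6139 m × 153 = 7.7677×10⁻⁴ m = 0.77677 mm
difference = 0.77677 − 0.30996 = 0.46681 mm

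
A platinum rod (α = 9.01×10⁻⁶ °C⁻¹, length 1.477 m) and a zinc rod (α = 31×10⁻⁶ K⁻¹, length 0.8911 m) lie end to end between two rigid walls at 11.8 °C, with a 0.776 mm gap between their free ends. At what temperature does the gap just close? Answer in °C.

T = 30.8 °C

α₁L₁ = 1.330777×10⁻⁵ m/K, α₂L₂ = 2.76241×10⁻⁵ m/K → total 4.093187×10⁻⁵ m/K
ΔT = g/(α₁L₁+α₂L₂) = 7.76×10⁻⁴ / 4.093187×10⁻⁵ = 18.958 K
T = 11.8 + 18.958 = 30.758 °C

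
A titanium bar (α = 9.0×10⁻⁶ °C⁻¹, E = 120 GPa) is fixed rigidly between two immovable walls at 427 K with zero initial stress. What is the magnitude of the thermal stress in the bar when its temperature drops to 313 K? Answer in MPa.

σ = 123 MPa

Fully constrained: the free strain ε = αΔT is blocked, so σ = Eε = EαΔT.
|ΔT| = 114 K
σ = 120×10⁹ × 9.0×10⁻⁶ × 114 = 1.23×10⁸ Pa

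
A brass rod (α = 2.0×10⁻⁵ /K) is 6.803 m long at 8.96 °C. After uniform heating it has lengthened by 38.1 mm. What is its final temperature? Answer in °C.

T = 289 °C

ΔL = αL₀ΔT ⇒ ΔT = ΔL / (αL₀)
ΔT = 38.1×10⁻³ m / (2.0×10⁻⁵ × 6.803 m) = 280.02 K
T = 8.96 + 280.02 = 288.98 °C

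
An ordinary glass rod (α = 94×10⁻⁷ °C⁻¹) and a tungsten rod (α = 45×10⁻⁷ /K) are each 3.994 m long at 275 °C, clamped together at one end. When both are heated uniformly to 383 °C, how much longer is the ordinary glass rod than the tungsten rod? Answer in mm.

ΔT = 108 K
ordinary glass: ΔL = 94×10⁻⁷ × 3.994 m × 108 = 4.0547×10⁻³ m = 4.0547 mm
tungsten: ΔL = 45×10⁻⁷ × 3.994 m × 108 = 1.9411×10⁻³ m = 1.9411 mm
difference = 4.0547 − 1.9411 = 2.1136 mm

2.11 mm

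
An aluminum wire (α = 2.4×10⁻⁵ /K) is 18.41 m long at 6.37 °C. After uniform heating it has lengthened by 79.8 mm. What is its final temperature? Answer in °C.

T = 187 °C

ΔL = αL₀ΔT ⇒ ΔT = ΔL / (αL₀)
ΔT = 79.8×10⁻³ m / (2.4×10⁻⁵ × 18.41 m) = 180.61 K
T = 6.37 + 180.61 = 186.98 °C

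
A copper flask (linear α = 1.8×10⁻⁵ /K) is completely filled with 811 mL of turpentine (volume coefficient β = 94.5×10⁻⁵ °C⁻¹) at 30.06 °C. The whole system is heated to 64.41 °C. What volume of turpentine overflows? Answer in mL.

The flask also expands: β_container ≈ 3α = 5.4×10⁻⁵ /K
Net overflow = V₀(β_liq − 3α_cont)ΔT
β − 3α = 9.45×10⁻⁴ − 5.4×10⁻⁵ = 8.91×10⁻⁴ /K; ΔT = 34.35 K
ΔV = 811 × 8.91×10⁻⁴ × 34.35 = 24.8 mL

24.8 mL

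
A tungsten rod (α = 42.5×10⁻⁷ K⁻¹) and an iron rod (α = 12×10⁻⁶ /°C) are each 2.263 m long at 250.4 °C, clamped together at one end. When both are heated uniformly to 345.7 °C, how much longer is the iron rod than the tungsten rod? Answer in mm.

ΔT = 95.3 K
tungsten: ΔL = 42.5×10⁻⁷ × 2.263 m × 95.3 = 9.1657×10⁻⁴ m = 0.91657 mm
iron: ΔL = 12×10⁻⁶ × 2.263 m × 95.3 = 2.5880×10⁻³ m = 2.5880 mm
difference = 2.5880 − 0.91657 = 1.67143 mm

1.67 mm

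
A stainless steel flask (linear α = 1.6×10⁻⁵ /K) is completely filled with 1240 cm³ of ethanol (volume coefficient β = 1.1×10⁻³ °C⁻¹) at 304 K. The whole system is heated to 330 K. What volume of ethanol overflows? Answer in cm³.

The flask also expands: β_container ≈ 3α = 4.8×10⁻⁵ /K
Net overflow = V₀(β_liq − 3α_cont)ΔT
β − 3α = 1.10×10⁻³ − 4.8×10⁻⁵ = 1.052×10⁻³ /K; ΔT = 26 K
ΔV = 1240 × 1.052×10⁻³ × 26 = 33.9 cm³

33.9 cm³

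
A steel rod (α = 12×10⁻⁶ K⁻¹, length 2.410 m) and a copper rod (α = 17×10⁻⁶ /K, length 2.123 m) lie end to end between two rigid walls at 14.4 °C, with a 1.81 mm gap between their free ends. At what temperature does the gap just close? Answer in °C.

T = 42.2 °C

α₁L₁ = 2.892×10⁻⁵ m/K, α₂L₂ = 3.6091×10⁻⁵ m/K → total 6.5011×10⁻⁵ m/K
ΔT = g/(α₁L₁+α₂L₂) = 1.81×10⁻³ / 6.5011×10⁻⁵ = 27.841 K
T = 14.4 + 27.841 = 42.241 °C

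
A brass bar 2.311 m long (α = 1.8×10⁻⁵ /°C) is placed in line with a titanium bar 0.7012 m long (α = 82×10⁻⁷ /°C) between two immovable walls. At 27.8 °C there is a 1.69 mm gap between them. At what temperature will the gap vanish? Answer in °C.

T = 63.5 °C

Gap closes when ΔL₁ + ΔL₂ = 1.69 mm = 1.69×10⁻³ m
(α₁L₁ + α₂L₂)ΔT = g
α₁L₁ + α₂L₂ = 1.8×10⁻⁵×2.311 + 82×10⁻⁷×0.7012 = 4.734784×10⁻⁵ m/K
ΔT = 1.69×10⁻³ / 4.734784×10⁻⁵ = 35.693 K
T = 27.8 + 35.693 = 63.493 °C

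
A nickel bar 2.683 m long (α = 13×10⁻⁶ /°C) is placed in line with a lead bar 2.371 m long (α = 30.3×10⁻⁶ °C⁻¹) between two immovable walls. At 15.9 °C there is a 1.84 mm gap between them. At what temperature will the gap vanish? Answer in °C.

α₁L₁ = 3.4879×10⁻⁵ m/K, α₂L₂ = 7.18413×10⁻⁵ m/K → total 1.067203×10⁻⁴ m/K
ΔT = g/(α₁L₁+α₂L₂) = 1.84×10⁻³ / 1.067203×10⁻⁴ = 17.241 K
T = 15.9 + 17.241 = 33.141 °C

T = 33.1 °C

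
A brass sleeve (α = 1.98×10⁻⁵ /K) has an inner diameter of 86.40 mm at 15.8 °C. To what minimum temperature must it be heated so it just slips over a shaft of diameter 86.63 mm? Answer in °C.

T = 150 °C

Required Δd = 86.63 − 86.40 = 0.23 mm
Δd = αd₀ΔT ⇒ ΔT = Δd/(αd₀) = 0.23 / (1.98×10⁻⁵ × 86.40) = 134.45 K
T_min = 15.8 + 134.45 = 150.25 °C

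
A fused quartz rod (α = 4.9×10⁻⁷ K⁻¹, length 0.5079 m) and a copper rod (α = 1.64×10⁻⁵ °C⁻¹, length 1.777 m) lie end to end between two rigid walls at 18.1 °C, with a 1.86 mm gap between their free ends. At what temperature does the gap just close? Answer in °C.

T = 81.4 °C

Gap closes when ΔL₁ + ΔL₂ = 1.86 mm = 1.86×10⁻³ m
(α₁L₁ + α₂L₂)ΔT = g
α₁L₁ + α₂L₂ = 4.9×10⁻⁷×0.5079 + 1.64×10⁻⁵×1.777 = 2.9391671×10⁻⁵ m/K
ΔT = 1.86×10⁻³ / 2.9391671×10⁻⁵ = 63.283 K
T = 18.1 + 63.283 = 81.383 °C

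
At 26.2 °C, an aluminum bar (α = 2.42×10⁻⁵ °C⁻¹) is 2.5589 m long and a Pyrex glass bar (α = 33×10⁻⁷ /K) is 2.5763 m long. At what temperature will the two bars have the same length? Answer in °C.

L₁(1 + α₁ΔT) = L₂(1 + α₂ΔT) ⇒ ΔT = (L₂ − L₁)/(α₁L₁ − α₂L₂)
L₂ − L₁ = 2.5763 − 2.5589 = 1.74×10⁻² m
α₁L₁ − α₂L₂ = 2.42×10⁻⁵×2.5589 − 33×10⁻⁷×2.5763 = 5.342359×10⁻⁵ m/K
ΔT = 1.74×10⁻² / 5.342359×10⁻⁵ = 325.699 K
T = 26.2 + 325.699 = 351.899 °C

T = 351.9 °C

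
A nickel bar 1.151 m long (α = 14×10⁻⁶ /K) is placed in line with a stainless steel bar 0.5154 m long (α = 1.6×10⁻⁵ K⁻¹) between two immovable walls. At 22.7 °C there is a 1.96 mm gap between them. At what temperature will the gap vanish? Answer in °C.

Gap closes when ΔL₁ + ΔL₂ = 1.96 mm = 1.96×10⁻³ m
(α₁L₁ + α₂L₂)ΔT = g
α₁L₁ + α₂L₂ = 14×10⁻⁶×1.151 + 1.6×10⁻⁵×0.5154 = 2.43604×10⁻⁵ m/K
ΔT = 1.96×10⁻³ / 2.43604×10⁻⁵ = 80.46 K
T = 22.7 + 80.46 = 103.16 °C

T = 103 °C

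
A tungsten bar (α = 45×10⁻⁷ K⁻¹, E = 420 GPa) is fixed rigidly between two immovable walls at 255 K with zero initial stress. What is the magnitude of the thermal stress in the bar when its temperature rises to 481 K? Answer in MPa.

σ = 427 MPa

Fully constrained: the free strain ε = αΔT is blocked, so σ = Eε = EαΔT.
|ΔT| = 226 K
σ = 420×10⁹ × 45×10⁻⁷ × 226 = 4.27×10⁸ Pa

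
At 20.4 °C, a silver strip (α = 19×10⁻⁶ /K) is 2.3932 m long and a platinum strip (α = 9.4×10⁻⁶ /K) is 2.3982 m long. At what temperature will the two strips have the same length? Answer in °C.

T = 238.5 °C

Equal length when α₁L₁ΔT − α₂L₂ΔT = L₂ − L₁ = 5.00×10⁻³ m
α₁L₁ = 4.54708×10⁻⁵, α₂L₂ = 2.254308×10⁻⁵ → Δ(αL) = 2.292772×10⁻⁵ m/K
ΔT = 5.00×10⁻³ / 2.292772×10⁻⁵ = 218.077 K, so T = 20.4 + 218.077 = 238.477 °C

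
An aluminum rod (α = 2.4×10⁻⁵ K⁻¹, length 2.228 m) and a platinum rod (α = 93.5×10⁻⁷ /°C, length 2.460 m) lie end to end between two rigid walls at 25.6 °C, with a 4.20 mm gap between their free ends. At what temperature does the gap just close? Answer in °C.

T = 80.5 °C

Gap closes when ΔL₁ + ΔL₂ = 4.20 mm = 4.20×10⁻³ m
(α₁L₁ + α₂L₂)ΔT = g
α₁L₁ + α₂L₂ = 2.4×10⁻⁵×2.228 + 93.5×10⁻⁷×2.460 = 7.6473×10⁻⁵ m/K
ΔT = 4.20×10⁻³ / 7.6473×10⁻⁵ = 54.921 K
T = 25.6 + 54.921 = 80.521 °C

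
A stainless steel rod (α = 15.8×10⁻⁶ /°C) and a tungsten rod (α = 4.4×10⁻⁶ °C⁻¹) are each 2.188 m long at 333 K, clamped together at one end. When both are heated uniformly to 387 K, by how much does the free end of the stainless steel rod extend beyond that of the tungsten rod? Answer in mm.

ΔT = 54 K
stainless steel: ΔL = 15.8×10⁻⁶ × 2.188 m × 54 = 1.8668×10⁻³ m = 1.8668 mm
tungsten: ΔL = 4.4×10⁻⁶ × 2.188 m × 54 = 5.1987×10⁻⁴ m = 0.51987 mm
difference = 1.8668 − 0.51987 = 1.34693 mm

1.35 mm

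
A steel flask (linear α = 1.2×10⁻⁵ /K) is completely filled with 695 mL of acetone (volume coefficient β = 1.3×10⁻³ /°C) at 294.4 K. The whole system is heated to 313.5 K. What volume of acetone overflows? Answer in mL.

16.8 mL

The flask also expands: β_container ≈ 3α = 3.6×10⁻⁵ /K
Net overflow = V₀(β_liq − 3α_cont)ΔT
β − 3α = 1.30×10⁻³ − 3.6×10⁻⁵ = 1.264×10⁻³ /K; ΔT = 19.1 K
ΔV = 695 × 1.264×10⁻³ × 19.1 = 16.8 mL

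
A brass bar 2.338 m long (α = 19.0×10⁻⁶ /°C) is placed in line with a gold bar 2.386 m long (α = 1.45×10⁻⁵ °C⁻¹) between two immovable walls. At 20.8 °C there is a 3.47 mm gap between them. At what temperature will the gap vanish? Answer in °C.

T = 64.7 °C

α₁L₁ = 4.4422×10⁻⁵ m/K, α₂L₂ = 3.4597×10⁻⁵ m/K → total 7.9019×10⁻⁵ m/K
ΔT = g/(α₁L₁+α₂L₂) = 3.47×10⁻³ / 7.9019×10⁻⁵ = 43.913 K
T = 20.8 + 43.913 = 64.713 °C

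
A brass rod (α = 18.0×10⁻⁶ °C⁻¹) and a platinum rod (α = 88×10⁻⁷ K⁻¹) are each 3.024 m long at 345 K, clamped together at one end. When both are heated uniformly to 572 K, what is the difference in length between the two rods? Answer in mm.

ΔT = 227 K
brass: ΔL = 18.0×10⁻⁶ × 3.024 m × 227 = 1.2356×10⁻² m = 12.356 mm
platinum: ΔL = 88×10⁻⁷ × 3.024 m × 227 = 6.0407×10⁻³ m = 6.0407 mm
difference = 12.356 − 6.0407 = 6.3153 mm

6.32 mm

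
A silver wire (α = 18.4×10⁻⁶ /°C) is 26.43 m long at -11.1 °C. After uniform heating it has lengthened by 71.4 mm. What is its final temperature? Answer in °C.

ΔL = αL₀ΔT ⇒ ΔT = ΔL / (αL₀)
ΔT = 71.4×10⁻³ m / (18.4×10⁻⁶ × 26.43 m) = 146.82 K
T = -11.1 + 146.82 = 135.72 °C

T = 136 °C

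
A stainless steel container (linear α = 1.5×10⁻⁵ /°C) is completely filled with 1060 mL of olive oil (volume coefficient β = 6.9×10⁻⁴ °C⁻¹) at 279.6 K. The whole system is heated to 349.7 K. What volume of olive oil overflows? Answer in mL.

47.9 mL

The container also expands: β_container ≈ 3α = 4.5×10⁻⁵ /K
Net overflow = V₀(β_liq − 3α_cont)ΔT
β − 3α = 6.90×10⁻⁴ − 4.5×10⁻⁵ = 6.45×10⁻⁴ /K; ΔT = 70.1 K
ΔV = 1060 × 6.45×10⁻⁴ × 70.1 = 47.9 mL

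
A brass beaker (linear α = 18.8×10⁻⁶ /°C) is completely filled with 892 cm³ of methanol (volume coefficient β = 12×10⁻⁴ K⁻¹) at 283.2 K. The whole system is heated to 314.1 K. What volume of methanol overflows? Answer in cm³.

31.5 cm³

The beaker also expands: β_container ≈ 3α = 5.64×10⁻⁵ /K
Net overflow = V₀(β_liq − 3α_cont)ΔT
β − 3α = 1.20×10⁻³ − 5.64×10⁻⁵ = 1.1436×10⁻³ /K; ΔT = 30.9 K
ΔV = 892 × 1.1436×10⁻³ × 30.9 = 31.5 cm³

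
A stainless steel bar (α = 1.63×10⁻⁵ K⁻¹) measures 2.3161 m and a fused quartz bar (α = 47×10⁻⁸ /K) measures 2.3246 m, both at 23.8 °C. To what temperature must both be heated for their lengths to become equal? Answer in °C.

T = 255.7 °C

Equal length when α₁L₁ΔT − α₂L₂ΔT = L₂ − L₁ = 8.50×10⁻³ m
α₁L₁ = 3.775243×10⁻⁵, α₂L₂ = 1.092562×10⁻⁶ → Δ(αL) = 3.6659868×10⁻⁵ m/K
ΔT = 8.50×10⁻³ / 3.6659868×10⁻⁵ = 231.861 K, so T = 23.8 + 231.861 = 255.661 °C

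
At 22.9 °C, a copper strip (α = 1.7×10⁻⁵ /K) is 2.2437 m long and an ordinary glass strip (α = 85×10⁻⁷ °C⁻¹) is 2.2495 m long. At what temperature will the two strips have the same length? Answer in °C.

Equal length when α₁L₁ΔT − α₂L₂ΔT = L₂ − L₁ = 5.80×10⁻³ m
α₁L₁ = 3.81429×10⁻⁵, α₂L₂ = 1.912075×10⁻⁵ → Δ(αL) = 1.902215×10⁻⁵ m/K
ΔT = 5.80×10⁻³ / 1.902215×10⁻⁵ = 304.908 K, so T = 22.9 + 304.908 = 327.808 °C

T = 327.8 °C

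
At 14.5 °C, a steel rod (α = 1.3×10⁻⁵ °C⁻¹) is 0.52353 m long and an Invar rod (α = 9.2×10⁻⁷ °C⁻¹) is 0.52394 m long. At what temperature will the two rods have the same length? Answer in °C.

T = 79.33 °C

Equal length when α₁L₁ΔT − α₂L₂ΔT = L₂ − L₁ = 4.10×10⁻⁴ m
α₁L₁ = 6.80589×10⁻⁶, α₂L₂ = 4.820248×10⁻⁷ → Δ(αL) = 6.3238652×10⁻⁶ m/K
ΔT = 4.10×10⁻⁴ / 6.3238652×10⁻⁶ = 64.8338 K, so T = 14.5 + 64.8338 = 79.3338 °C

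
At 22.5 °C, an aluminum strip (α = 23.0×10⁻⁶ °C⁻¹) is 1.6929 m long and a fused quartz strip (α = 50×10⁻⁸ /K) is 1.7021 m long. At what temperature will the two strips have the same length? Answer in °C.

T = 264.1 °C

Equal length when α₁L₁ΔT − α₂L₂ΔT = L₂ − L₁ = 9.20×10⁻³ m
α₁L₁ = 3.89367×10⁻⁵, α₂L₂ = 8.5105×10⁻⁷ → Δ(αL) = 3.808565×10⁻⁵ m/K
ΔT = 9.20×10⁻³ / 3.808565×10⁻⁵ = 241.561 K, so T = 22.5 + 241.561 = 264.061 °C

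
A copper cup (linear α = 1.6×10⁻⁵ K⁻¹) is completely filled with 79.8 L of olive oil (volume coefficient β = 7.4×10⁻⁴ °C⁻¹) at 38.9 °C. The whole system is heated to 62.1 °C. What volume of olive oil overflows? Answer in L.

The cup also expands: β_container ≈ 3α = 4.8×10⁻⁵ /K
Net overflow = V₀(β_liq − 3α_cont)ΔT
β − 3α = 7.40×10⁻⁴ − 4.8×10⁻⁵ = 6.92×10⁻⁴ /K; ΔT = 23.2 K
ΔV = 79.8 × 6.92×10⁻⁴ × 23.2 = 1.28 L

1.28 L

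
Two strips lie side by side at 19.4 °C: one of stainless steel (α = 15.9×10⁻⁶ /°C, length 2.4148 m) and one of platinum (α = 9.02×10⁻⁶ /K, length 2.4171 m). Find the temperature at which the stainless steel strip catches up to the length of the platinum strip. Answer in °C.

T = 158.0 °C

L₁(1 + α₁ΔT) = L₂(1 + α₂ΔT) ⇒ ΔT = (L₂ − L₁)/(α₁L₁ − α₂L₂)
L₂ − L₁ = 2.4171 − 2.4148 = 2.30×10⁻³ m
α₁L₁ − α₂L₂ = 15.9×10⁻⁶×2.4148 − 9.02×10⁻⁶×2.4171 = 1.6593078×10⁻⁵ m/K
ΔT = 2.30×10⁻³ / 1.6593078×10⁻⁵ = 138.612 K
T = 19.4 + 138.612 = 158.012 °C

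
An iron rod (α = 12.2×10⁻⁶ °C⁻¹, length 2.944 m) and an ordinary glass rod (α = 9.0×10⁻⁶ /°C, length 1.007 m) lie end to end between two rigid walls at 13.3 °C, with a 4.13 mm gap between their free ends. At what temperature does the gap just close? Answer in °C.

T = 105 °C

α₁L₁ = 3.59168×10⁻⁵ m/K, α₂L₂ = 9.063×10⁻⁶ m/K → total 4.49798×10⁻⁵ m/K
ΔT = g/(α₁L₁+α₂L₂) = 4.13×10⁻³ / 4.49798×10⁻⁵ = 91.82 K
T = 13.3 + 91.82 = 105.12 °C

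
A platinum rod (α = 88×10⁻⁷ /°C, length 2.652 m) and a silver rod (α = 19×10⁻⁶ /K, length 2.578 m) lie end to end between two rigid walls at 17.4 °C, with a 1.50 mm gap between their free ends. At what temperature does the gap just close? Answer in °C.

Gap closes when ΔL₁ + ΔL₂ = 1.50 mm = 1.50×10⁻³ m
(α₁L₁ + α₂L₂)ΔT = g
α₁L₁ + α₂L₂ = 88×10⁻⁷×2.652 + 19×10⁻⁶×2.578 = 7.23196×10⁻⁵ m/K
ΔT = 1.50×10⁻³ / 7.23196×10⁻⁵ = 20.741 K
T = 17.4 + 20.741 = 38.141 °C

T = 38.1 °C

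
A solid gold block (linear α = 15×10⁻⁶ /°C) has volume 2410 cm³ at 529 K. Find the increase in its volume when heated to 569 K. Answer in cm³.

ΔV = 4.34 cm³

Isotropic solid: β ≈ 3α = 4.5×10⁻⁵ /K; ΔT = 40 K
ΔV = 3αV₀ΔT = 3(15×10⁻⁶)(2410)(40) = 4.34 cm³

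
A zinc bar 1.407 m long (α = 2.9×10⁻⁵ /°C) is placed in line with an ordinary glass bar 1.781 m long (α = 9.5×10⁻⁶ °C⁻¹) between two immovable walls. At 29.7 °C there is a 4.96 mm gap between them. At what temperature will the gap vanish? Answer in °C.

T = 116 °C

Gap closes when ΔL₁ + ΔL₂ = 4.96 mm = 4.96×10⁻³ m
(α₁L₁ + α₂L₂)ΔT = g
α₁L₁ + α₂L₂ = 2.9×10⁻⁵×1.407 + 9.5×10⁻⁶×1.781 = 5.77225×10⁻⁵ m/K
ΔT = 4.96×10⁻³ / 5.77225×10⁻⁵ = 85.93 K
T = 29.7 + 85.93 = 115.63 °C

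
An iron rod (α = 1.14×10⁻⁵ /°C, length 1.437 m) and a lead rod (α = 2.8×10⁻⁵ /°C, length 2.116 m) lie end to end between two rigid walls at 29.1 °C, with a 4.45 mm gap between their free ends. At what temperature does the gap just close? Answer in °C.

T = 87.9 °C

Gap closes when ΔL₁ + ΔL₂ = 4.45 mm = 4.45×10⁻³ m
(α₁L₁ + α₂L₂)ΔT = g
α₁L₁ + α₂L₂ = 1.14×10⁻⁵×1.437 + 2.8×10⁻⁵×2.116 = 7.56298×10⁻⁵ m/K
ΔT = 4.45×10⁻³ / 7.56298×10⁻⁵ = 58.839 K
T = 29.1 + 58.839 = 87.939 °C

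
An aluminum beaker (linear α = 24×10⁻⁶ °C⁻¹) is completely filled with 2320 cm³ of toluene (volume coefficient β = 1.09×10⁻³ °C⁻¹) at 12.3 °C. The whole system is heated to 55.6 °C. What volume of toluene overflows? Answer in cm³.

The beaker also expands: β_container ≈ 3α = 7.2×10⁻⁵ /K
Net overflow = V₀(β_liq − 3α_cont)ΔT
β − 3α = 1.09×10⁻³ − 7.2×10⁻⁵ = 1.018×10⁻³ /K; ΔT = 43.3 K
ΔV = 2320 × 1.018×10⁻³ × 43.3 = 102 cm³

102 cm³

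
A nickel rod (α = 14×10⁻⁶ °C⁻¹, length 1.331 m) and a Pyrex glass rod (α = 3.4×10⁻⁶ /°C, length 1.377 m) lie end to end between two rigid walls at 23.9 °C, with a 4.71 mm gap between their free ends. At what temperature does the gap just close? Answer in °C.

Gap closes when ΔL₁ + ΔL₂ = 4.71 mm = 4.71×10⁻³ m
(α₁L₁ + α₂L₂)ΔT = g
α₁L₁ + α₂L₂ = 14×10⁻⁶×1.331 + 3.4×10⁻⁶×1.377 = 2.33158×10⁻⁵ m/K
ΔT = 4.71×10⁻³ / 2.33158×10⁻⁵ = 202.01 K
T = 23.9 + 202.01 = 225.91 °C

T = 226 °C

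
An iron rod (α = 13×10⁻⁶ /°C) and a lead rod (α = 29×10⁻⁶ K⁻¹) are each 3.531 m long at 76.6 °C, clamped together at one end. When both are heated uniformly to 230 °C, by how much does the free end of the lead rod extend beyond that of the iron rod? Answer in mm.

ΔT = 153.4 K
iron: ΔL = 13×10⁻⁶ × 3.531 m × 153.4 = 7.0415×10⁻³ m = 7.0415 mm
lead: ΔL = 29×10⁻⁶ × 3.531 m × 153.4 = 1.5708×10⁻² m = 15.708 mm
difference = 15.708 − 7.0415 = 8.6665 mm

8.67 mm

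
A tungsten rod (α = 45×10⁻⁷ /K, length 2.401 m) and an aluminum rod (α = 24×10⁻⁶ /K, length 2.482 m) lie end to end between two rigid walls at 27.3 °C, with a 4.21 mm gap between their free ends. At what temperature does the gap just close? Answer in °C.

T = 87.1 °C

α₁L₁ = 1.08045×10⁻⁵ m/K, α₂L₂ = 5.9568×10⁻⁵ m/K → total 7.03725×10⁻⁵ m/K
ΔT = g/(α₁L₁+α₂L₂) = 4.21×10⁻³ / 7.03725×10⁻⁵ = 59.825 K
T = 27.3 + 59.825 = 87.125 °C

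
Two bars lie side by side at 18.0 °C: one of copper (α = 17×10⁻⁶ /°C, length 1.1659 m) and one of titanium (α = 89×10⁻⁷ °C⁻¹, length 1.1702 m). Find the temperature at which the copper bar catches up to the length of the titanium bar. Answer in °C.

L₁(1 + α₁ΔT) = L₂(1 + α₂ΔT) ⇒ ΔT = (L₂ − L₁)/(α₁L₁ − α₂L₂)
L₂ − L₁ = 1.1702 − 1.1659 = 4.30×10⁻³ m
α₁L₁ − α₂L₂ = 17×10⁻⁶×1.1659 − 89×10⁻⁷×1.1702 = 9.40552×10⁻⁶ m/K
ΔT = 4.30×10⁻³ / 9.40552×10⁻⁶ = 457.178 K
T = 18.0 + 457.178 = 475.178 °C

T = 475.2 °C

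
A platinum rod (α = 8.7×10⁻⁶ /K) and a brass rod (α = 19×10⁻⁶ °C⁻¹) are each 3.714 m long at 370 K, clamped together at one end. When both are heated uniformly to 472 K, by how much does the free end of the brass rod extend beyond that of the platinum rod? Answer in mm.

3.90 mm

ΔT = 102 K
platinum: ΔL = 8.7×10⁻⁶ × 3.714 m × 102 = 3.2958×10⁻³ m = 3.2958 mm
brass: ΔL = 19×10⁻⁶ × 3.714 m × 102 = 7.1977×10⁻³ m = 7.1977 mm
difference = 7.1977 − 3.2958 = 3.9019 mm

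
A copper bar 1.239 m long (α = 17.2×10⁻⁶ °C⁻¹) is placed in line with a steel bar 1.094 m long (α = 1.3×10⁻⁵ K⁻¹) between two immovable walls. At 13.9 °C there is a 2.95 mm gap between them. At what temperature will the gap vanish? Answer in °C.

Gap closes when ΔL₁ + ΔL₂ = 2.95 mm = 2.95×10⁻³ m
(α₁L₁ + α₂L₂)ΔT = g
α₁L₁ + α₂L₂ = 17.2×10⁻⁶×1.239 + 1.3×10⁻⁵×1.094 = 3.55328×10⁻⁵ m/K
ΔT = 2.95×10⁻³ / 3.55328×10⁻⁵ = 83.022 K
T = 13.9 + 83.022 = 96.922 °C

T = 96.9 °C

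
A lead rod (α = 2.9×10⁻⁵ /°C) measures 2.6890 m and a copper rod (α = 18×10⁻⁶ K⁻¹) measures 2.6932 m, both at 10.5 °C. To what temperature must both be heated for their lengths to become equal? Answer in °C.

L₁(1 + α₁ΔT) = L₂(1 + α₂ΔT) ⇒ ΔT = (L₂ − L₁)/(α₁L₁ − α₂L₂)
L₂ − L₁ = 2.6932 − 2.6890 = 4.20×10⁻³ m
α₁L₁ − α₂L₂ = 2.9×10⁻⁵×2.6890 − 18×10⁻⁶×2.6932 = 2.95034×10⁻⁵ m/K
ΔT = 4.20×10⁻³ / 2.95034×10⁻⁵ = 142.356 K
T = 10.5 + 142.356 = 152.856 °C

T = 152.9 °C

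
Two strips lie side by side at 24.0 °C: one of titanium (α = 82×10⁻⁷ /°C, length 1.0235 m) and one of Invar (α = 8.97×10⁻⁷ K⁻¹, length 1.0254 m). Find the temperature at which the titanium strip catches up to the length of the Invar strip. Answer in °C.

L₁(1 + α₁ΔT) = L₂(1 + α₂ΔT) ⇒ ΔT = (L₂ − L₁)/(α₁L₁ − α₂L₂)
L₂ − L₁ = 1.0254 − 1.0235 = 1.90×10⁻³ m
α₁L₁ − α₂L₂ = 82×10⁻⁷×1.0235 − 8.97×10⁻⁷×1.0254 = 7.4729162×10⁻⁶ m/K
ΔT = 1.90×10⁻³ / 7.4729162×10⁻⁶ = 254.251 K
T = 24.0 + 254.251 = 278.251 °C

T = 278.3 °C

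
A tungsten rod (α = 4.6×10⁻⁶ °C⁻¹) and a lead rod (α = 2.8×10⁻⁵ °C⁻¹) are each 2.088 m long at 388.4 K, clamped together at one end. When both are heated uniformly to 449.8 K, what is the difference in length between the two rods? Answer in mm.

3.00 mm

ΔT = 61.4 K
tungsten: ΔL = 4.6×10⁻⁶ × 2.088 m × 61.4 = 5.8973×10⁻⁴ m = 0.58973 mm
lead: ΔL = 2.8×10⁻⁵ × 2.088 m × 61.4 = 3.5897×10⁻³ m = 3.5897 mm
difference = 3.5897 − 0.58973 = 2.99997 mm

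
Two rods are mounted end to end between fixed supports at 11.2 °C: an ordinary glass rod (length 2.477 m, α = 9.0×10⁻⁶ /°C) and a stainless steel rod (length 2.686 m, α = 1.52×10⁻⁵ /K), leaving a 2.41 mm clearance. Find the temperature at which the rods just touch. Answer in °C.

T = 49.4 °C

α₁L₁ = 2.2293×10⁻⁵ m/K, α₂L₂ = 4.08272×10⁻⁵ m/K → total 6.31202×10⁻⁵ m/K
ΔT = g/(α₁L₁+α₂L₂) = 2.41×10⁻³ / 6.31202×10⁻⁵ = 38.181 K
T = 11.2 + 38.181 = 49.381 °C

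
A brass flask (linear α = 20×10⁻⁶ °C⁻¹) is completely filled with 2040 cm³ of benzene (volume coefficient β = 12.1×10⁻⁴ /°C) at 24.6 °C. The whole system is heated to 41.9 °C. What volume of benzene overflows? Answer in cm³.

The flask also expands: β_container ≈ 3α = 6.0×10⁻⁵ /K
Net overflow = V₀(β_liq − 3α_cont)ΔT
β − 3α = 1.21×10⁻³ − 6.0×10⁻⁵ = 1.15×10⁻³ /K; ΔT = 17.3 K
ΔV = 2040 × 1.15×10⁻³ × 17.3 = 40.6 cm³

40.6 cm³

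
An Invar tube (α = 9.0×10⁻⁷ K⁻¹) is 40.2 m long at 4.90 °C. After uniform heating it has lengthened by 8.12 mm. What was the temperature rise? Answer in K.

ΔL = αL₀ΔT ⇒ ΔT = ΔL / (αL₀)
ΔT = 8.12×10⁻³ m / (9.0×10⁻⁷ × 40.2 m) = 224.43 K

ΔT = 224 K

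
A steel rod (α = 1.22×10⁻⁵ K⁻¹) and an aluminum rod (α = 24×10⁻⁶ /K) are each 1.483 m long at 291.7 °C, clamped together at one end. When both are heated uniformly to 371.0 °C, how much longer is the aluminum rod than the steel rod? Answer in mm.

1.39 mm

ΔT = 79.3 K
steel: ΔL = 1.22×10⁻⁵ × 1.483 m × 79.3 = 1.4347×10⁻³ m = 1.4347 mm
aluminum: ΔL = 24×10⁻⁶ × 1.483 m × 79.3 = 2.8224×10⁻³ m = 2.8224 mm
difference = 2.8224 − 1.4347 = 1.3877 mm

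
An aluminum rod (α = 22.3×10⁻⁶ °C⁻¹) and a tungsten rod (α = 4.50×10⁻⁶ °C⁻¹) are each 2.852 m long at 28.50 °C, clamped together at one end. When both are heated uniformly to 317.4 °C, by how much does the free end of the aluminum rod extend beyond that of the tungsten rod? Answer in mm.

ΔT = 288.90 K
aluminum: ΔL = 22.3×10⁻⁶ × 2.852 m × 288.90 = 1.8374×10⁻² m = 18.374 mm
tungsten: ΔL = 4.50×10⁻⁶ × 2.852 m × 288.90 = 3.7077×10⁻³ m = 3.7077 mm
difference = 18.374 − 3.7077 = 14.6663 mm

14.7 mm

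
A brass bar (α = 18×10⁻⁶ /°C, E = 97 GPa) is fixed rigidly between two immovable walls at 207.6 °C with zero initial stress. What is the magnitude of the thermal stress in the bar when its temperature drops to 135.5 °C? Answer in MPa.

σ = 126 MPa

Fully constrained: the free strain ε = αΔT is blocked, so σ = Eε = EαΔT.
|ΔT| = 72.1 K
σ = 97.0×10⁹ × 18×10⁻⁶ × 72.1 = 1.26×10⁸ Pa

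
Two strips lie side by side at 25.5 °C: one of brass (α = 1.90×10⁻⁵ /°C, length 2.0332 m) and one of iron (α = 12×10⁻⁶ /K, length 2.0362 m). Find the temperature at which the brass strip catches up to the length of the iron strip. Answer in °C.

T = 236.8 °C

Equal length when α₁L₁ΔT − α₂L₂ΔT = L₂ − L₁ = 3.00×10⁻³ m
α₁L₁ = 3.86308×10⁻⁵, α₂L₂ = 2.44344×10⁻⁵ → Δ(αL) = 1.41964×10⁻⁵ m/K
ΔT = 3.00×10⁻³ / 1.41964×10⁻⁵ = 211.321 K, so T = 25.5 + 211.321 = 236.821 °C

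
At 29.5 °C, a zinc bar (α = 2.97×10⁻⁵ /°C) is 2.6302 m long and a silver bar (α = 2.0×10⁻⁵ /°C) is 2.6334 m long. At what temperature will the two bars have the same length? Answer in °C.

L₁(1 + α₁ΔT) = L₂(1 + α₂ΔT) ⇒ ΔT = (L₂ − L₁)/(α₁L₁ − α₂L₂)
L₂ − L₁ = 2.6334 − 2.6302 = 3.20×10⁻³ m
α₁L₁ − α₂L₂ = 2.97×10⁻⁵×2.6302 − 2.0×10⁻⁵×2.6334 = 2.544894×10⁻⁵ m/K
ΔT = 3.20×10⁻³ / 2.544894×10⁻⁵ = 125.742 K
T = 29.5 + 125.742 = 155.242 °C

T = 155.2 °C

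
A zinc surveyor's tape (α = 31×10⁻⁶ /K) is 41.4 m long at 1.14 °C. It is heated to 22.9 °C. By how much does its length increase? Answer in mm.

|ΔT| = |22.9 − 1.14| = 21.76 K
ΔL = αL₀ΔT = (31×10⁻⁶)(41.4)(21.76) = 2.79×10⁻² m

ΔL = 27.9 mm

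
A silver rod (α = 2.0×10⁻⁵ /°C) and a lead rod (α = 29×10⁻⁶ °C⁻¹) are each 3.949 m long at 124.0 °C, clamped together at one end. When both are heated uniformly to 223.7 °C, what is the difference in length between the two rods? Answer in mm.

3.54 mm

ΔT = 99.7 K
silver: ΔL = 2.0×10⁻⁵ × 3.949 m × 99.7 = 7.8743×10⁻³ m = 7.8743 mm
lead: ΔL = 29×10⁻⁶ × 3.949 m × 99.7 = 1.1418×10⁻² m = 11.418 mm
difference = 11.418 − 7.8743 = 3.5437 mm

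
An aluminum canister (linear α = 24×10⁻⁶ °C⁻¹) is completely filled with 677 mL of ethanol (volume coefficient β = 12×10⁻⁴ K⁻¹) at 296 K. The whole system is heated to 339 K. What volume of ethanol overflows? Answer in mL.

The canister also expands: β_container ≈ 3α = 7.2×10⁻⁵ /K
Net overflow = V₀(β_liq − 3α_cont)ΔT
β − 3α = 1.20×10⁻³ − 7.2×10⁻⁵ = 1.128×10⁻³ /K; ΔT = 43 K
ΔV = 677 × 1.128×10⁻³ × 43 = 32.8 mL

32.8 mL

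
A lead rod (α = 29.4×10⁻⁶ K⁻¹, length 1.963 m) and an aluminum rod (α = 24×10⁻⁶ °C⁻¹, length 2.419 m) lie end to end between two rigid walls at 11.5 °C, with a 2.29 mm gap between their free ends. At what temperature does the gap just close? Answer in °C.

α₁L₁ = 5.77122×10⁻⁵ m/K, α₂L₂ = 5.8056×10⁻⁵ m/K → total 1.157682×10⁻⁴ m/K
ΔT = g/(α₁L₁+α₂L₂) = 2.29×10⁻³ / 1.157682×10⁻⁴ = 19.781 K
T = 11.5 + 19.781 = 31.281 °C

T = 31.3 °C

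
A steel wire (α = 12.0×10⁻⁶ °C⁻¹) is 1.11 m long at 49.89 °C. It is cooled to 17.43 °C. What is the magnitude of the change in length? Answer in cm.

ΔL = 0.0432 cm

|ΔT| = |17.43 − 49.89| = 32.46 K
ΔL = αL₀ΔT = (12.0×10⁻⁶)(1.11)(32.46) = 4.32×10⁻⁴ m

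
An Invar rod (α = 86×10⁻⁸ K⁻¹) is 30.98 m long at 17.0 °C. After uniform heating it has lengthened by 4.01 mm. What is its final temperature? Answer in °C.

T = 168 °C

ΔL = αL₀ΔT ⇒ ΔT = ΔL / (αL₀)
ΔT = 4.01×10⁻³ m / (86×10⁻⁸ × 30.98 m) = 150.51 K
T = 17.0 + 150.51 = 167.51 °C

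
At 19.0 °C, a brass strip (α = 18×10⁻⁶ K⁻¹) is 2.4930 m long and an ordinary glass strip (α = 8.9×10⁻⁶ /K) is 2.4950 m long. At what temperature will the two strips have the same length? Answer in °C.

Equal length when α₁L₁ΔT − α₂L₂ΔT = L₂ − L₁ = 2.00×10⁻³ m
α₁L₁ = 4.4874×10⁻⁵, α₂L₂ = 2.22055×10⁻⁵ → Δ(αL) = 2.26685×10⁻⁵ m/K
ΔT = 2.00×10⁻³ / 2.26685×10⁻⁵ = 88.228 K, so T = 19.0 + 88.228 = 107.228 °C

T = 107.2 °C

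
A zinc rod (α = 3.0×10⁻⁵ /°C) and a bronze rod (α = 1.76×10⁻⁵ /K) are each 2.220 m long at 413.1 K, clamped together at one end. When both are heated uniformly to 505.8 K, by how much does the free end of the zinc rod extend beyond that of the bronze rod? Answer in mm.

ΔT = 92.7 K
zinc: ΔL = 3.0×10⁻⁵ × 2.220 m × 92.7 = 6.1738×10⁻³ m = 6.1738 mm
bronze: ΔL = 1.76×10⁻⁵ × 2.220 m × 92.7 = 3.6220×10⁻³ m = 3.6220 mm
difference = 6.1738 − 3.6220 = 2.5518 mm

2.55 mm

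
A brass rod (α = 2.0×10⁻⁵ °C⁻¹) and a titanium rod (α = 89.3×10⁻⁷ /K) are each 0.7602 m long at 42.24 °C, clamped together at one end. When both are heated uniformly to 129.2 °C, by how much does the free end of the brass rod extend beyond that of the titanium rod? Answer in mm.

ΔT = 86.96 K
brass: ΔL = 2.0×10⁻⁵ × 0.7602 m × 86.96 = 1.3221×10⁻³ m = 1.3221 mm
titanium: ΔL = 89.3×10⁻⁷ × 0.7602 m × 86.96 = 5.9034×10⁻⁴ m = 0.59034 mm
difference = 1.3221 − 0.59034 = 0.73176 mm

0.732 mm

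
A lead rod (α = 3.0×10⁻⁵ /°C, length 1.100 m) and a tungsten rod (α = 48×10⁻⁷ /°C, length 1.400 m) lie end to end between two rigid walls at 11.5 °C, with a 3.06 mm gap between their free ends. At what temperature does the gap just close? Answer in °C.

T = 88.5 °C

α₁L₁ = 3.300×10⁻⁵ m/K, α₂L₂ = 6.720×10⁻⁶ m/K → total 3.972×10⁻⁵ m/K
ΔT = g/(α₁L₁+α₂L₂) = 3.06×10⁻³ / 3.972×10⁻⁵ = 77.039 K
T = 11.5 + 77.039 = 88.539 °C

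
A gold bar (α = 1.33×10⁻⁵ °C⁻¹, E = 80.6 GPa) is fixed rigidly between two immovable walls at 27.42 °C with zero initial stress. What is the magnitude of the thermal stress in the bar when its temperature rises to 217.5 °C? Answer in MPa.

Fully constrained: the free strain ε = αΔT is blocked, so σ = Eε = EαΔT.
|ΔT| = 190.08 K
σ = 80.6×10⁹ × 1.33×10⁻⁵ × 190.08 = 2.04×10⁸ Pa

σ = 204 MPa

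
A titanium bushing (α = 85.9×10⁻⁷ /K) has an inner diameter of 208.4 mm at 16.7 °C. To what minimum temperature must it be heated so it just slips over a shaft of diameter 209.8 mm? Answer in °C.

T = 799 °C

Required Δd = 209.8 − 208.4 = 1.4 mm
Δd = αd₀ΔT ⇒ ΔT = Δd/(αd₀) = 1.4 / (85.9×10⁻⁷ × 208.4) = 782.05 K
T_min = 16.7 + 782.05 = 798.75 °C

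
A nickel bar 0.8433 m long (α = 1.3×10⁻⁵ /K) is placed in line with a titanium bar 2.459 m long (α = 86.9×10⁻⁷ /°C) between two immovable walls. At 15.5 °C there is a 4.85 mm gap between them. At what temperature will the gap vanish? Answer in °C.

α₁L₁ = 1.09629×10⁻⁵ m/K, α₂L₂ = 2.136871×10⁻⁵ m/K → total 3.233161×10⁻⁵ m/K
ΔT = g/(α₁L₁+α₂L₂) = 4.85×10⁻³ / 3.233161×10⁻⁵ = 150.01 K
T = 15.5 + 150.01 = 165.51 °C

T = 166 °C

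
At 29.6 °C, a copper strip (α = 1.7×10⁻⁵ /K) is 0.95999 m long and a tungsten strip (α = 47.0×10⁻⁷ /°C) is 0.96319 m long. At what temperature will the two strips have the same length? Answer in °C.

T = 301.0 °C

Equal length when α₁L₁ΔT − α₂L₂ΔT = L₂ − L₁ = 3.20×10⁻³ m
α₁L₁ = 1.631983×10⁻⁵, α₂L₂ = 4.526993×10⁻⁶ → Δ(αL) = 1.1792837×10⁻⁵ m/K
ΔT = 3.20×10⁻³ / 1.1792837×10⁻⁵ = 271.351 K, so T = 29.6 + 271.351 = 300.951 °C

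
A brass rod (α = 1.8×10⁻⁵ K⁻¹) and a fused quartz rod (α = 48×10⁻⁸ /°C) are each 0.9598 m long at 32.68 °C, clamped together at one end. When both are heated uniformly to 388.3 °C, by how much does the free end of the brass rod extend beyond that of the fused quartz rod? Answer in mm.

ΔT = 355.62 K
brass: ΔL = 1.8×10⁻⁵ × 0.9598 m × 355.62 = 6.1438×10⁻³ m = 6.1438 mm
fused quartz: ΔL = 48×10⁻⁸ × 0.9598 m × 355.62 = 1.6384×10⁻⁴ m = 0.16384 mm
difference = 6.1438 − 0.16384 = 5.97996 mm

5.98 mm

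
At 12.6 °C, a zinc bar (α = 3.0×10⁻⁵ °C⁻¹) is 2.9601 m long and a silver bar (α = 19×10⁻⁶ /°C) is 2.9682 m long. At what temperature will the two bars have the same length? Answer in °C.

Equal length when α₁L₁ΔT − α₂L₂ΔT = L₂ − L₁ = 8.10×10⁻³ m
α₁L₁ = 8.8803×10⁻⁵, α₂L₂ = 5.63958×10⁻⁵ → Δ(αL) = 3.24072×10⁻⁵ m/K
ΔT = 8.10×10⁻³ / 3.24072×10⁻⁵ = 249.944 K, so T = 12.6 + 249.944 = 262.544 °C

T = 262.5 °C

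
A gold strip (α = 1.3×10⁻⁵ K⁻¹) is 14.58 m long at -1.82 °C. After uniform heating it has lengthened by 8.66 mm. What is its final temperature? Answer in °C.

T = 43.9 °C

ΔL = αL₀ΔT ⇒ ΔT = ΔL / (αL₀)
ΔT = 8.66×10⁻³ m / (1.3×10⁻⁵ × 14.58 m) = 45.690 K
T = -1.82 + 45.690 = 43.870 °C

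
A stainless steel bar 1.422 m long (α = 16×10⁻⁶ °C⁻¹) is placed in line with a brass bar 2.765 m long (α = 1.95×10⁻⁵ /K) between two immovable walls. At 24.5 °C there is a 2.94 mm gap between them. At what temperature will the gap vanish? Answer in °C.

T = 62.8 °C

α₁L₁ = 2.2752×10⁻⁵ m/K, α₂L₂ = 5.39175×10⁻⁵ m/K → total 7.66695×10⁻⁵ m/K
ΔT = g/(α₁L₁+α₂L₂) = 2.94×10⁻³ / 7.66695×10⁻⁵ = 38.346 K
T = 24.5 + 38.346 = 62.846 °C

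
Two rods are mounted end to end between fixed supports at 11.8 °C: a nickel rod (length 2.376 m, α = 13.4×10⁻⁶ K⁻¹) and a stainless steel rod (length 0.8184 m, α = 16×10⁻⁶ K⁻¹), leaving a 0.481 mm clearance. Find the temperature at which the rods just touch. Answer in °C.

Gap closes when ΔL₁ + ΔL₂ = 0.481 mm = 4.81×10⁻⁴ m
(α₁L₁ + α₂L₂)ΔT = g
α₁L₁ + α₂L₂ = 13.4×10⁻⁶×2.376 + 16×10⁻⁶×0.8184 = 4.49328×10⁻⁵ m/K
ΔT = 4.81×10⁻⁴ / 4.49328×10⁻⁵ = 10.705 K
T = 11.8 + 10.705 = 22.505 °C

T = 22.5 °C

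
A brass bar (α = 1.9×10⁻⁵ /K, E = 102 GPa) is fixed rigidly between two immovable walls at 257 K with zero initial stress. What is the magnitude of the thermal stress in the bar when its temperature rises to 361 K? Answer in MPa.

Fully constrained: the free strain ε = αΔT is blocked, so σ = Eε = EαΔT.
|ΔT| = 104 K
σ = 102×10⁹ × 1.9×10⁻⁵ × 104 = 2.02×10⁸ Pa

σ = 202 MPa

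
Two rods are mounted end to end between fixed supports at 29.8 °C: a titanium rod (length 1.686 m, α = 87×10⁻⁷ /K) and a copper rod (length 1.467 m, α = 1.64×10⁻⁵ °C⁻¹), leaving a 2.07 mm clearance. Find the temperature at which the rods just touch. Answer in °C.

Gap closes when ΔL₁ + ΔL₂ = 2.07 mm = 2.07×10⁻³ m
(α₁L₁ + α₂L₂)ΔT = g
α₁L₁ + α₂L₂ = 87×10⁻⁷×1.686 + 1.64×10⁻⁵×1.467 = 3.8727×10⁻⁵ m/K
ΔT = 2.07×10⁻³ / 3.8727×10⁻⁵ = 53.451 K
T = 29.8 + 53.451 = 83.251 °C

T = 83.3 °C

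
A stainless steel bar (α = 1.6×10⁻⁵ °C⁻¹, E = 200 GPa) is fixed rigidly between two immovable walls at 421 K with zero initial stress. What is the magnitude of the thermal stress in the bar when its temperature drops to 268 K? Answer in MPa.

Fully constrained: the free strain ε = αΔT is blocked, so σ = Eε = EαΔT.
|ΔT| = 153 K
σ = 200×10⁹ × 1.6×10⁻⁵ × 153 = 4.90×10⁸ Pa

σ = 490 MPa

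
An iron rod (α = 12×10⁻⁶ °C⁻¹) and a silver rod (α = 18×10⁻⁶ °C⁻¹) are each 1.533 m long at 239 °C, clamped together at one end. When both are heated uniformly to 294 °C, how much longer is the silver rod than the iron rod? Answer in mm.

ΔT = 55 K
iron: ΔL = 12×10⁻⁶ × 1.533 m × 55 = 1.0118×10⁻³ m = 1.0118 mm
silver: ΔL = 18×10⁻⁶ × 1.533 m × 55 = 1.5177×10⁻³ m = 1.5177 mm
difference = 1.5177 − 1.0118 = 0.5059 mm

0.506 mm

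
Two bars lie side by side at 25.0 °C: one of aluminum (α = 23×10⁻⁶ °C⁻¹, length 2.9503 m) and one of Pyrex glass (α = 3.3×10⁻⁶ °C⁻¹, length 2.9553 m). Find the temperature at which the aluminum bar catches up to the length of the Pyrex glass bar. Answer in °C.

T = 111.1 °C

Equal length when α₁L₁ΔT − α₂L₂ΔT = L₂ − L₁ = 5.00×10⁻³ m
α₁L₁ = 6.78569×10⁻⁵, α₂L₂ = 9.75249×10⁻⁶ → Δ(αL) = 5.810441×10⁻⁵ m/K
ΔT = 5.00×10⁻³ / 5.810441×10⁻⁵ = 86.052 K, so T = 25.0 + 86.052 = 111.052 °C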